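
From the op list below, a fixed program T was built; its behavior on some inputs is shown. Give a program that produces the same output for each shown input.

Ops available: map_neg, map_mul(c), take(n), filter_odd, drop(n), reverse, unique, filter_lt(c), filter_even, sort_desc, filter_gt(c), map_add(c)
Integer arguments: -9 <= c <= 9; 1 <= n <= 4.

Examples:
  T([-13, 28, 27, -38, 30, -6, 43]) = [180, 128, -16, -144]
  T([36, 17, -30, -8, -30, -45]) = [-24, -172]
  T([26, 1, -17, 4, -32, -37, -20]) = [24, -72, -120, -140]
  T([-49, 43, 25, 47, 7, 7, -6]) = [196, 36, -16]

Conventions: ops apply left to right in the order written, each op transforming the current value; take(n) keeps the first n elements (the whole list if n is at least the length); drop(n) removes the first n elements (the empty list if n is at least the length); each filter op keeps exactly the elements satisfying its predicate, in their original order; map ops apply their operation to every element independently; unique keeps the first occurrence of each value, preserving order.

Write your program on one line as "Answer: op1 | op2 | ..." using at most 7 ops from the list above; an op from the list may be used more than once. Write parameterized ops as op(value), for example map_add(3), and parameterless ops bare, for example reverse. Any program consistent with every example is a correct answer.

map_mul(2) | map_mul(2) | unique | map_add(8) | drop(3) | sort_desc

Check, running the answer program on each example:
  [-13, 28, 27, -38, 30, -6, 43] -> [-26, 56, 54, -76, 60, -12, 86] -> [-52, 112, 108, -152, 120, -24, 172] -> [-52, 112, 108, -152, 120, -24, 172] -> [-44, 120, 116, -144, 128, -16, 180] -> [-144, 128, -16, 180] -> [180, 128, -16, -144]
  [36, 17, -30, -8, -30, -45] -> [72, 34, -60, -16, -60, -90] -> [144, 68, -120, -32, -120, -180] -> [144, 68, -120, -32, -180] -> [152, 76, -112, -24, -172] -> [-24, -172] -> [-24, -172]
  [26, 1, -17, 4, -32, -37, -20] -> [52, 2, -34, 8, -64, -74, -40] -> [104, 4, -68, 16, -128, -148, -80] -> [104, 4, -68, 16, -128, -148, -80] -> [112, 12, -60, 24, -120, -140, -72] -> [24, -120, -140, -72] -> [24, -72, -120, -140]
  [-49, 43, 25, 47, 7, 7, -6] -> [-98, 86, 50, 94, 14, 14, -12] -> [-196, 172, 100, 188, 28, 28, -24] -> [-196, 172, 100, 188, 28, -24] -> [-188, 180, 108, 196, 36, -16] -> [196, 36, -16] -> [196, 36, -16]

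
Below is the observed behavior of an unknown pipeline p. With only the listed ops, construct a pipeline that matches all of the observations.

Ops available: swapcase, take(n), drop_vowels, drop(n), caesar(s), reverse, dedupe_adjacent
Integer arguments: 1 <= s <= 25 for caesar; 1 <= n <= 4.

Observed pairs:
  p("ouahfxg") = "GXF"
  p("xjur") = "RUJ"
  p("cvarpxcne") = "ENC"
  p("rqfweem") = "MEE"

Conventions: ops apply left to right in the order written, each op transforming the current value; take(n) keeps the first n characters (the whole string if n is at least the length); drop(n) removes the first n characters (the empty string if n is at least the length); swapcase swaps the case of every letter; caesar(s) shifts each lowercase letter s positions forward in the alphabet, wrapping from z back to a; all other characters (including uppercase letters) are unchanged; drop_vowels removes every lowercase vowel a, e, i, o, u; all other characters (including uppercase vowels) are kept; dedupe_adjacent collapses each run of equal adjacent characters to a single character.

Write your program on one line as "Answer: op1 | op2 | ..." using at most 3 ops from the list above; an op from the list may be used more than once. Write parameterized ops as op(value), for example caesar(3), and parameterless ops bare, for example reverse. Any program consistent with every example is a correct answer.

swapcase | reverse | take(3)

Check, running the answer program on each example:
  "ouahfxg" -> "OUAHFXG" -> "GXFHAUO" -> "GXF"
  "xjur" -> "XJUR" -> "RUJX" -> "RUJ"
  "cvarpxcne" -> "CVARPXCNE" -> "ENCXPRAVC" -> "ENC"
  "rqfweem" -> "RQFWEEM" -> "MEEWFQR" -> "MEE"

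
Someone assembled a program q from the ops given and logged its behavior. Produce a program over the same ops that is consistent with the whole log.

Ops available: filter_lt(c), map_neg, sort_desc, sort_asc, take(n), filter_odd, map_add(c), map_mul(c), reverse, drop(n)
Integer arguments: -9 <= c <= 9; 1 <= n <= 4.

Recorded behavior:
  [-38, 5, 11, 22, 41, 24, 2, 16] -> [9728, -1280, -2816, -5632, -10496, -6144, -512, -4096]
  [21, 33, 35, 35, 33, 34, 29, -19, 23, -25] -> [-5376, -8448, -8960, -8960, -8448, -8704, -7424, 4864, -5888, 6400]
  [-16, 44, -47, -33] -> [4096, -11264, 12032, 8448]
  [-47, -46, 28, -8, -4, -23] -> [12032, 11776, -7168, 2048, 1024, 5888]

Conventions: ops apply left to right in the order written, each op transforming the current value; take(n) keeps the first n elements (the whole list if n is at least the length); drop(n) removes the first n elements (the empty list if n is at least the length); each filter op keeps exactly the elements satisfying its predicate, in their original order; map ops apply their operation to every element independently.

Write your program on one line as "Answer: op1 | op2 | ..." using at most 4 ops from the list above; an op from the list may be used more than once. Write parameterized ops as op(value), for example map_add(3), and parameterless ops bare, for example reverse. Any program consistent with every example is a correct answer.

map_mul(8) | map_mul(4) | map_mul(-8)

Check, running the answer program on each example:
  [-38, 5, 11, 22, 41, 24, 2, 16] -> [-304, 40, 88, 176, 328, 192, 16, 128] -> [-1216, 160, 352, 704, 1312, 768, 64, 512] -> [9728, -1280, -2816, -5632, -10496, -6144, -512, -4096]
  [21, 33, 35, 35, 33, 34, 29, -19, 23, -25] -> [168, 264, 280, 280, 264, 272, 232, -152, 184, -200] -> [672, 1056, 1120, 1120, 1056, 1088, 928, -608, 736, -800] -> [-5376, -8448, -8960, -8960, -8448, -8704, -7424, 4864, -5888, 6400]
  [-16, 44, -47, -33] -> [-128, 352, -376, -264] -> [-512, 1408, -1504, -1056] -> [4096, -11264, 12032, 8448]
  [-47, -46, 28, -8, -4, -23] -> [-376, -368, 224, -64, -32, -184] -> [-1504, -1472, 896, -256, -128, -736] -> [12032, 11776, -7168, 2048, 1024, 5888]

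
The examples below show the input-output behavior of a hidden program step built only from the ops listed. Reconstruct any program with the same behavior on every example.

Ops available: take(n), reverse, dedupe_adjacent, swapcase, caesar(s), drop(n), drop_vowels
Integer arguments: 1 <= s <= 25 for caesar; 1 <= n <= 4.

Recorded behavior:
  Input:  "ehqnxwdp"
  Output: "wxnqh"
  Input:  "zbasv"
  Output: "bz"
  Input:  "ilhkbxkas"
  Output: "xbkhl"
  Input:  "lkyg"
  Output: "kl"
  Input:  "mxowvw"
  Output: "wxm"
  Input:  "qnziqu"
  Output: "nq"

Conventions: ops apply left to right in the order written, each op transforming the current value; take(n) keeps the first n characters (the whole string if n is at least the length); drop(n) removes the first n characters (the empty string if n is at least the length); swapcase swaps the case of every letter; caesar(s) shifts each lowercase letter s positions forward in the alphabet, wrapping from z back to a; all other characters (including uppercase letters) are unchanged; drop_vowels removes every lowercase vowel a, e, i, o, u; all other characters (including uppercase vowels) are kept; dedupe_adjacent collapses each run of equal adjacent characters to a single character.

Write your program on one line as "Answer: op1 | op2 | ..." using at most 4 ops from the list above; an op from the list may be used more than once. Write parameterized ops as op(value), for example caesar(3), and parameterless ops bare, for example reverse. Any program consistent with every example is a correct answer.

drop_vowels | reverse | drop(2)

Check, running the answer program on each example:
  "ehqnxwdp" -> "hqnxwdp" -> "pdwxnqh" -> "wxnqh"
  "zbasv" -> "zbsv" -> "vsbz" -> "bz"
  "ilhkbxkas" -> "lhkbxks" -> "skxbkhl" -> "xbkhl"
  "lkyg" -> "lkyg" -> "gykl" -> "kl"
  "mxowvw" -> "mxwvw" -> "wvwxm" -> "wxm"
  "qnziqu" -> "qnzq" -> "qznq" -> "nq"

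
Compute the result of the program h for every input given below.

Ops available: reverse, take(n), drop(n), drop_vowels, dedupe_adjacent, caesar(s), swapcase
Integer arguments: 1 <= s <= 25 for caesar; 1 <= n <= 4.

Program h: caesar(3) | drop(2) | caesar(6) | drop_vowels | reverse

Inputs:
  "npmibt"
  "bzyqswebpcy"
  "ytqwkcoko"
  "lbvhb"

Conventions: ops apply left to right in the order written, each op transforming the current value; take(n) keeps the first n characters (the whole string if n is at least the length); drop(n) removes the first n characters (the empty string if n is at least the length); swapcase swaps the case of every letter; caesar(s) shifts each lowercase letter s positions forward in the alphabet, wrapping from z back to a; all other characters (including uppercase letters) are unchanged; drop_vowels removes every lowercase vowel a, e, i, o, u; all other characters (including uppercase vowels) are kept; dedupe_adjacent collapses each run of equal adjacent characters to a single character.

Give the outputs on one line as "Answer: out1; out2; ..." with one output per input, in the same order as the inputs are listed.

Execution, op by op:
  "npmibt" -> "qsplew" -> "plew" -> "vrkc" -> "vrkc" -> "ckrv"
  "bzyqswebpcy" -> "ecbtvzhesfb" -> "btvzhesfb" -> "hzbfnkylh" -> "hzbfnkylh" -> "hlyknfbzh"
  "ytqwkcoko" -> "bwtznfrnr" -> "tznfrnr" -> "zftlxtx" -> "zftlxtx" -> "xtxltfz"
  "lbvhb" -> "oeyke" -> "yke" -> "eqk" -> "qk" -> "kq"

"ckrv"; "hlyknfbzh"; "xtxltfz"; "kq"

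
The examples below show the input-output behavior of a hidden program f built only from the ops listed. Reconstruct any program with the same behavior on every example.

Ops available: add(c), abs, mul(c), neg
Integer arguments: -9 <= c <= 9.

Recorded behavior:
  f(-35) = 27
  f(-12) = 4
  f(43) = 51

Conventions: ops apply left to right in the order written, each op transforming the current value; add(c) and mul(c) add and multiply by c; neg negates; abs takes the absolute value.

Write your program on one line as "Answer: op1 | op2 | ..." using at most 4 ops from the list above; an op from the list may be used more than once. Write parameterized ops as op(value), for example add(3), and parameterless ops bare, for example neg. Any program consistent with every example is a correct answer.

add(9) | neg | add(1) | abs

Check, running the answer program on each example:
  -35 -> -26 -> 26 -> 27 -> 27
  -12 -> -3 -> 3 -> 4 -> 4
  43 -> 52 -> -52 -> -51 -> 51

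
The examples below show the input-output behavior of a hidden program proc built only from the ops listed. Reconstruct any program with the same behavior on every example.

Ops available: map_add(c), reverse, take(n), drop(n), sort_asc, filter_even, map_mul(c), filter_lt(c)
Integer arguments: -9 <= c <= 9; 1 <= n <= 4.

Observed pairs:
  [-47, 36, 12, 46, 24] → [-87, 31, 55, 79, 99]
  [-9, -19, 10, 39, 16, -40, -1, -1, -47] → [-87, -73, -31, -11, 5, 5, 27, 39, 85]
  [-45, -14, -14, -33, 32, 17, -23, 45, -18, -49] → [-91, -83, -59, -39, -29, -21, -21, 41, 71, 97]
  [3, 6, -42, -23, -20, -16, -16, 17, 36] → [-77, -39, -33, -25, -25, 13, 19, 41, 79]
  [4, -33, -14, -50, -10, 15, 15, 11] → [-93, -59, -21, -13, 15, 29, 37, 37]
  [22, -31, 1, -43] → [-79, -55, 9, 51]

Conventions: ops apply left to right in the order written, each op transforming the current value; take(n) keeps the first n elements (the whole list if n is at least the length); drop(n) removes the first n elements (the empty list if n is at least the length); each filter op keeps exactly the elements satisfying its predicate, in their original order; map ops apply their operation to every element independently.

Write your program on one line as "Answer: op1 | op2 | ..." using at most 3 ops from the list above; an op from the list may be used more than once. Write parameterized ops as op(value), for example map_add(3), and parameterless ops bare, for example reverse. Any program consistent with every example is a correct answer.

sort_asc | map_mul(2) | map_add(7)

Check, running the answer program on each example:
  [-47, 36, 12, 46, 24] -> [-47, 12, 24, 36, 46] -> [-94, 24, 48, 72, 92] -> [-87, 31, 55, 79, 99]
  [-9, -19, 10, 39, 16, -40, -1, -1, -47] -> [-47, -40, -19, -9, -1, -1, 10, 16, 39] -> [-94, -80, -38, -18, -2, -2, 20, 32, 78] -> [-87, -73, -31, -11, 5, 5, 27, 39, 85]
  [-45, -14, -14, -33, 32, 17, -23, 45, -18, -49] -> [-49, -45, -33, -23, -18, -14, -14, 17, 32, 45] -> [-98, -90, -66, -46, -36, -28, -28, 34, 64, 90] -> [-91, -83, -59, -39, -29, -21, -21, 41, 71, 97]
  [3, 6, -42, -23, -20, -16, -16, 17, 36] -> [-42, -23, -20, -16, -16, 3, 6, 17, 36] -> [-84, -46, -40, -32, -32, 6, 12, 34, 72] -> [-77, -39, -33, -25, -25, 13, 19, 41, 79]
  [4, -33, -14, -50, -10, 15, 15, 11] -> [-50, -33, -14, -10, 4, 11, 15, 15] -> [-100, -66, -28, -20, 8, 22, 30, 30] -> [-93, -59, -21, -13, 15, 29, 37, 37]
  [22, -31, 1, -43] -> [-43, -31, 1, 22] -> [-86, -62, 2, 44] -> [-79, -55, 9, 51]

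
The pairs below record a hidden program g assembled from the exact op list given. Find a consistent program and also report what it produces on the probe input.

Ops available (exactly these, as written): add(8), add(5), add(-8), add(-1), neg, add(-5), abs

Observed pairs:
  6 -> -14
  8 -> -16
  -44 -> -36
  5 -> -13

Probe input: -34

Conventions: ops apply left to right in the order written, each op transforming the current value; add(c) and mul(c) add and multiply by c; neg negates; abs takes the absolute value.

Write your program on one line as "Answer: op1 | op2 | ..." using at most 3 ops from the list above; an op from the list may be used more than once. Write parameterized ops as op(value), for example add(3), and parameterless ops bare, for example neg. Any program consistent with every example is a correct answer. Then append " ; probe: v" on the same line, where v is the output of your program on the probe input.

add(8) | abs | neg ; probe: -26

Check, running the answer program on each example:
  6 -> 14 -> 14 -> -14
  8 -> 16 -> 16 -> -16
  -44 -> -36 -> 36 -> -36
  5 -> 13 -> 13 -> -13
  probe: -34 -> -26 -> 26 -> -26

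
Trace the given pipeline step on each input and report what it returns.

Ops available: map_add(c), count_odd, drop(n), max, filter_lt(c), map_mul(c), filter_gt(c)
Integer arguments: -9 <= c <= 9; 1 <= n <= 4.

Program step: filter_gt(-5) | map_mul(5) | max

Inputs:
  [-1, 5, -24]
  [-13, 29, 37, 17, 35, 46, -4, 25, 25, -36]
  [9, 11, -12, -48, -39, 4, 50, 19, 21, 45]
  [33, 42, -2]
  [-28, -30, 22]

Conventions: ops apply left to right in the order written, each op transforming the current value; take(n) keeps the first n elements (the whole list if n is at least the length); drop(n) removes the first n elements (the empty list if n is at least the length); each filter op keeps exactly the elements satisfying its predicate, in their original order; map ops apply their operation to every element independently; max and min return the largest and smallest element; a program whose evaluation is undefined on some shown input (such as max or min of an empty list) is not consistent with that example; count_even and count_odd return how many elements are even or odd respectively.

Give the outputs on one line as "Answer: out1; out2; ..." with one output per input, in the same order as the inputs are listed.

Execution, op by op:
  [-1, 5, -24] -> [-1, 5] -> [-5, 25] -> 25
  [-13, 29, 37, 17, 35, 46, -4, 25, 25, -36] -> [29, 37, 17, 35, 46, -4, 25, 25] -> [145, 185, 85, 175, 230, -20, 125, 125] -> 230
  [9, 11, -12, -48, -39, 4, 50, 19, 21, 45] -> [9, 11, 4, 50, 19, 21, 45] -> [45, 55, 20, 250, 95, 105, 225] -> 250
  [33, 42, -2] -> [33, 42, -2] -> [165, 210, -10] -> 210
  [-28, -30, 22] -> [22] -> [110] -> 110

25; 230; 250; 210; 110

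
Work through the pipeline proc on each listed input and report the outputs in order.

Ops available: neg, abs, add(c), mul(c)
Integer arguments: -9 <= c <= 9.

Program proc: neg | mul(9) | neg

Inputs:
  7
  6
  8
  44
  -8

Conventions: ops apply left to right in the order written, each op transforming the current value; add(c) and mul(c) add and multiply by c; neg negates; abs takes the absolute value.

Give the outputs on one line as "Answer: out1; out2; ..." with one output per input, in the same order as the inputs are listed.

63; 54; 72; 396; -72

Execution, op by op:
  7 -> -7 -> -63 -> 63
  6 -> -6 -> -54 -> 54
  8 -> -8 -> -72 -> 72
  44 -> -44 -> -396 -> 396
  -8 -> 8 -> 72 -> -72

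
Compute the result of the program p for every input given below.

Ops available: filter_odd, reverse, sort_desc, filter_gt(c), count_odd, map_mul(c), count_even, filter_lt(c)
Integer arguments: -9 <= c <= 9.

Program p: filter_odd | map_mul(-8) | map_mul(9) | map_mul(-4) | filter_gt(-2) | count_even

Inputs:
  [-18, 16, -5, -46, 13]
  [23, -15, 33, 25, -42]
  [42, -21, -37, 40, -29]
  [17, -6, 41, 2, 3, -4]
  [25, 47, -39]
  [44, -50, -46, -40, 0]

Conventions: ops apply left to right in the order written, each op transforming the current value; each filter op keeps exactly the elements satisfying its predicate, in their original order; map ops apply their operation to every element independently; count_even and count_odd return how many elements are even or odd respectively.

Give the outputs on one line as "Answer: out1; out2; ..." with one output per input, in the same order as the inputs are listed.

1; 3; 0; 3; 2; 0

Execution, op by op:
  [-18, 16, -5, -46, 13] -> [-5, 13] -> [40, -104] -> [360, -936] -> [-1440, 3744] -> [3744] -> 1
  [23, -15, 33, 25, -42] -> [23, -15, 33, 25] -> [-184, 120, -264, -200] -> [-1656, 1080, -2376, -1800] -> [6624, -4320, 9504, 7200] -> [6624, 9504, 7200] -> 3
  [42, -21, -37, 40, -29] -> [-21, -37, -29] -> [168, 296, 232] -> [1512, 2664, 2088] -> [-6048, -10656, -8352] -> [] -> 0
  [17, -6, 41, 2, 3, -4] -> [17, 41, 3] -> [-136, -328, -24] -> [-1224, -2952, -216] -> [4896, 11808, 864] -> [4896, 11808, 864] -> 3
  [25, 47, -39] -> [25, 47, -39] -> [-200, -376, 312] -> [-1800, -3384, 2808] -> [7200, 13536, -11232] -> [7200, 13536] -> 2
  [44, -50, -46, -40, 0] -> [] -> [] -> [] -> [] -> [] -> 0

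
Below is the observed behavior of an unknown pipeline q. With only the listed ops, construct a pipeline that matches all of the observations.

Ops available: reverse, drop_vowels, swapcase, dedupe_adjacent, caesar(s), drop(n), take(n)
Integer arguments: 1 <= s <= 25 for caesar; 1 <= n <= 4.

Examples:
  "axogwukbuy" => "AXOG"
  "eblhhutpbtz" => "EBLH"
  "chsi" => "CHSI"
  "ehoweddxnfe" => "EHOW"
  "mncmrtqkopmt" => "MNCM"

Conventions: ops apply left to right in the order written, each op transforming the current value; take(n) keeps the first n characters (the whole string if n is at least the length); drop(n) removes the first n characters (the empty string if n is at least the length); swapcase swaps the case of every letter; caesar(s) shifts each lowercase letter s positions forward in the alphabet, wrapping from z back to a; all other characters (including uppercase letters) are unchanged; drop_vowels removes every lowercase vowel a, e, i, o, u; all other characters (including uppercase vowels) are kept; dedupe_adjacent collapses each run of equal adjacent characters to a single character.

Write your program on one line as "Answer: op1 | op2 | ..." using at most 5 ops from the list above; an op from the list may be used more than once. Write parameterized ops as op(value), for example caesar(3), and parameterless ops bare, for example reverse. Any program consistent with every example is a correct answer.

dedupe_adjacent | caesar(16) | take(4) | caesar(10) | swapcase

Check, running the answer program on each example:
  "axogwukbuy" -> "axogwukbuy" -> "qnewmkarko" -> "qnew" -> "axog" -> "AXOG"
  "eblhhutpbtz" -> "eblhutpbtz" -> "urbxkjfrjp" -> "urbx" -> "eblh" -> "EBLH"
  "chsi" -> "chsi" -> "sxiy" -> "sxiy" -> "chsi" -> "CHSI"
  "ehoweddxnfe" -> "ehowedxnfe" -> "uxemutndvu" -> "uxem" -> "ehow" -> "EHOW"
  "mncmrtqkopmt" -> "mncmrtqkopmt" -> "cdschjgaefcj" -> "cdsc" -> "mncm" -> "MNCM"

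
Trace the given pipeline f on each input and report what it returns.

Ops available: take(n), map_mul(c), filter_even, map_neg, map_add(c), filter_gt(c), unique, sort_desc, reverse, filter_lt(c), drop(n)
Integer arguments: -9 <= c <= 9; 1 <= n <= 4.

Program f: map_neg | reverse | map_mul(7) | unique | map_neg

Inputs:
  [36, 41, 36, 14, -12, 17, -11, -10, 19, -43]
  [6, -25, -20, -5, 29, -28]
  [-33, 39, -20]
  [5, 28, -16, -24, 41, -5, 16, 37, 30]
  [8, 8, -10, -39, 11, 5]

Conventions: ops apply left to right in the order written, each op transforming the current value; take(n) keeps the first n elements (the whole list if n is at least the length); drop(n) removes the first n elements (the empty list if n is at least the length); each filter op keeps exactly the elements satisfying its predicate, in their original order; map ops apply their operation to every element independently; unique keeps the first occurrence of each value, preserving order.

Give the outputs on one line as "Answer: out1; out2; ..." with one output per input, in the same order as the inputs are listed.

[-301, 133, -70, -77, 119, -84, 98, 252, 287]; [-196, 203, -35, -140, -175, 42]; [-140, 273, -231]; [210, 259, 112, -35, 287, -168, -112, 196, 35]; [35, 77, -273, -70, 56]

Execution, op by op:
  [36, 41, 36, 14, -12, 17, -11, -10, 19, -43] -> [-36, -41, -36, -14, 12, -17, 11, 10, -19, 43] -> [43, -19, 10, 11, -17, 12, -14, -36, -41, -36] -> [301, -133, 70, 77, -119, 84, -98, -252, -287, -252] -> [301, -133, 70, 77, -119, 84, -98, -252, -287] -> [-301, 133, -70, -77, 119, -84, 98, 252, 287]
  [6, -25, -20, -5, 29, -28] -> [-6, 25, 20, 5, -29, 28] -> [28, -29, 5, 20, 25, -6] -> [196, -203, 35, 140, 175, -42] -> [196, -203, 35, 140, 175, -42] -> [-196, 203, -35, -140, -175, 42]
  [-33, 39, -20] -> [33, -39, 20] -> [20, -39, 33] -> [140, -273, 231] -> [140, -273, 231] -> [-140, 273, -231]
  [5, 28, -16, -24, 41, -5, 16, 37, 30] -> [-5, -28, 16, 24, -41, 5, -16, -37, -30] -> [-30, -37, -16, 5, -41, 24, 16, -28, -5] -> [-210, -259, -112, 35, -287, 168, 112, -196, -35] -> [-210, -259, -112, 35, -287, 168, 112, -196, -35] -> [210, 259, 112, -35, 287, -168, -112, 196, 35]
  [8, 8, -10, -39, 11, 5] -> [-8, -8, 10, 39, -11, -5] -> [-5, -11, 39, 10, -8, -8] -> [-35, -77, 273, 70, -56, -56] -> [-35, -77, 273, 70, -56] -> [35, 77, -273, -70, 56]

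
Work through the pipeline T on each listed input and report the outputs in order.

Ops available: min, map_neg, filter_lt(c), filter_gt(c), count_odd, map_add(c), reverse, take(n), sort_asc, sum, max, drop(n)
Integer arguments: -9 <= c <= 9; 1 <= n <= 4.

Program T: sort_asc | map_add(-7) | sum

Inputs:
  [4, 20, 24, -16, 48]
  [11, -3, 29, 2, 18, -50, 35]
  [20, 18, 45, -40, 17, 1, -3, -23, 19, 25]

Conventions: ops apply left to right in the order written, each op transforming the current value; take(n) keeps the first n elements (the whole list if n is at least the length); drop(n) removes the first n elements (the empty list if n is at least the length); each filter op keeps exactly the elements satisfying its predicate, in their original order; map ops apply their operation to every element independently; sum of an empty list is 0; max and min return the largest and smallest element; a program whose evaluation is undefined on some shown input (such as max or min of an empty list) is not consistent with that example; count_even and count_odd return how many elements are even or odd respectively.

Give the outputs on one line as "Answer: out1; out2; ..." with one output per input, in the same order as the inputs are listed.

Execution, op by op:
  [4, 20, 24, -16, 48] -> [-16, 4, 20, 24, 48] -> [-23, -3, 13, 17, 41] -> 45
  [11, -3, 29, 2, 18, -50, 35] -> [-50, -3, 2, 11, 18, 29, 35] -> [-57, -10, -5, 4, 11, 22, 28] -> -7
  [20, 18, 45, -40, 17, 1, -3, -23, 19, 25] -> [-40, -23, -3, 1, 17, 18, 19, 20, 25, 45] -> [-47, -30, -10, -6, 10, 11, 12, 13, 18, 38] -> 9

45; -7; 9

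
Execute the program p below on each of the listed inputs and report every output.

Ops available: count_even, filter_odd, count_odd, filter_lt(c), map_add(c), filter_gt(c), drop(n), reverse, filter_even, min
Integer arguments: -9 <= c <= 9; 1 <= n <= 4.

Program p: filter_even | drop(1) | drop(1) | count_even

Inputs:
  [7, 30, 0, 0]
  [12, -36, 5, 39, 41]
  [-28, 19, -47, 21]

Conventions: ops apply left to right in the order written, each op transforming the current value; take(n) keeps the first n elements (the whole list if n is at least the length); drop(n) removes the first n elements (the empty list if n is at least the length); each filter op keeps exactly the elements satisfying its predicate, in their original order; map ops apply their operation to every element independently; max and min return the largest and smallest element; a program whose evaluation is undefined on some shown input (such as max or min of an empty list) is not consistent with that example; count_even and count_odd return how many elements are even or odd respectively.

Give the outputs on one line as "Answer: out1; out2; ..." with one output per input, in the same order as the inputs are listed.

1; 0; 0

Execution, op by op:
  [7, 30, 0, 0] -> [30, 0, 0] -> [0, 0] -> [0] -> 1
  [12, -36, 5, 39, 41] -> [12, -36] -> [-36] -> [] -> 0
  [-28, 19, -47, 21] -> [-28] -> [] -> [] -> 0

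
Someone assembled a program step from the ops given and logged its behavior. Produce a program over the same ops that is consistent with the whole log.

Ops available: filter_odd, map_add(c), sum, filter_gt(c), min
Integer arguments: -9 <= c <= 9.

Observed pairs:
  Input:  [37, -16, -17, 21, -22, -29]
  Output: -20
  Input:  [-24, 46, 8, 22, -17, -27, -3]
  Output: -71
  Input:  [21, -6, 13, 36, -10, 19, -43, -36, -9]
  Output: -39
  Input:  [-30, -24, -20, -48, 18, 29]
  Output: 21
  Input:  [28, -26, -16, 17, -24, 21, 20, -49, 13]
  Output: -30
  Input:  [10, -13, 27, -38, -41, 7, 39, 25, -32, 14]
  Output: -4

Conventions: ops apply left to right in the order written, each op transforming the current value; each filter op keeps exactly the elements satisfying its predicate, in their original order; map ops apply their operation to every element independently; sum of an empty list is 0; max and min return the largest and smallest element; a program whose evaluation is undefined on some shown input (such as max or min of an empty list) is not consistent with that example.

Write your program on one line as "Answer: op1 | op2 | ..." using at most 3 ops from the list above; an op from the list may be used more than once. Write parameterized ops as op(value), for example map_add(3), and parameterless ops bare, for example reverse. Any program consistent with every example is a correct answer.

filter_odd | map_add(-8) | sum

Check, running the answer program on each example:
  [37, -16, -17, 21, -22, -29] -> [37, -17, 21, -29] -> [29, -25, 13, -37] -> -20
  [-24, 46, 8, 22, -17, -27, -3] -> [-17, -27, -3] -> [-25, -35, -11] -> -71
  [21, -6, 13, 36, -10, 19, -43, -36, -9] -> [21, 13, 19, -43, -9] -> [13, 5, 11, -51, -17] -> -39
  [-30, -24, -20, -48, 18, 29] -> [29] -> [21] -> 21
  [28, -26, -16, 17, -24, 21, 20, -49, 13] -> [17, 21, -49, 13] -> [9, 13, -57, 5] -> -30
  [10, -13, 27, -38, -41, 7, 39, 25, -32, 14] -> [-13, 27, -41, 7, 39, 25] -> [-21, 19, -49, -1, 31, 17] -> -4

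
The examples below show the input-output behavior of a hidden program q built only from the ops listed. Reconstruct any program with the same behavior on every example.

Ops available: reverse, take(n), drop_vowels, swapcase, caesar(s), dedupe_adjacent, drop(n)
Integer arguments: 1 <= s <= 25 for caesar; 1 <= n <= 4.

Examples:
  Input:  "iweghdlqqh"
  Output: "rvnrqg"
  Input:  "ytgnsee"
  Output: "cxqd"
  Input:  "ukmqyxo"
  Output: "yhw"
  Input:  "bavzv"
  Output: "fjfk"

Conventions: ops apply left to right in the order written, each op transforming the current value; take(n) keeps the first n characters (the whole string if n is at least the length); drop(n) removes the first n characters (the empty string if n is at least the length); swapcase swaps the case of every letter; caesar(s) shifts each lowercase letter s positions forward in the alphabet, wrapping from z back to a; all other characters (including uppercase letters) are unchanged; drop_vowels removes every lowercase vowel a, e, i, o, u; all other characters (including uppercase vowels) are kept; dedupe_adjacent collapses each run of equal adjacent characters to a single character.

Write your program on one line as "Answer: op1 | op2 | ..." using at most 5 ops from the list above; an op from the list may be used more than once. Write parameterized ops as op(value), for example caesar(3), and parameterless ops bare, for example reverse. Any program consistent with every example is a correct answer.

drop(1) | caesar(20) | reverse | caesar(16) | drop_vowels

Check, running the answer program on each example:
  "iweghdlqqh" -> "weghdlqqh" -> "qyabxfkkb" -> "bkkfxbayq" -> "raavnrqog" -> "rvnrqg"
  "ytgnsee" -> "tgnsee" -> "nahmyy" -> "yymhan" -> "oocxqd" -> "cxqd"
  "ukmqyxo" -> "kmqyxo" -> "egksri" -> "irskge" -> "yhiawu" -> "yhw"
  "bavzv" -> "avzv" -> "uptp" -> "ptpu" -> "fjfk" -> "fjfk"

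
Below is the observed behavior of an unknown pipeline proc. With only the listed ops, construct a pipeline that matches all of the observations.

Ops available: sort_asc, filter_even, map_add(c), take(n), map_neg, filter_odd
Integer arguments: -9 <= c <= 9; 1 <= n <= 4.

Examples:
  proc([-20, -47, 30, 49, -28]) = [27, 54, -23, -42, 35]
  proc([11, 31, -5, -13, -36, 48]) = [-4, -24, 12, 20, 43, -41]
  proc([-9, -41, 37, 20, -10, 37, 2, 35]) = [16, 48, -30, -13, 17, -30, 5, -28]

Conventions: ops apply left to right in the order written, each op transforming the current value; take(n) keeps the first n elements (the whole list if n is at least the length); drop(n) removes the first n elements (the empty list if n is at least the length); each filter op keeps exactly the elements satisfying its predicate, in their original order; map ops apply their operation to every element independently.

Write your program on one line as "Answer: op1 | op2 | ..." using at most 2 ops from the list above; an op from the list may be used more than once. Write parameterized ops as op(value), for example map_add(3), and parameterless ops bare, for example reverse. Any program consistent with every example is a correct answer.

map_neg | map_add(7)

Check, running the answer program on each example:
  [-20, -47, 30, 49, -28] -> [20, 47, -30, -49, 28] -> [27, 54, -23, -42, 35]
  [11, 31, -5, -13, -36, 48] -> [-11, -31, 5, 13, 36, -48] -> [-4, -24, 12, 20, 43, -41]
  [-9, -41, 37, 20, -10, 37, 2, 35] -> [9, 41, -37, -20, 10, -37, -2, -35] -> [16, 48, -30, -13, 17, -30, 5, -28]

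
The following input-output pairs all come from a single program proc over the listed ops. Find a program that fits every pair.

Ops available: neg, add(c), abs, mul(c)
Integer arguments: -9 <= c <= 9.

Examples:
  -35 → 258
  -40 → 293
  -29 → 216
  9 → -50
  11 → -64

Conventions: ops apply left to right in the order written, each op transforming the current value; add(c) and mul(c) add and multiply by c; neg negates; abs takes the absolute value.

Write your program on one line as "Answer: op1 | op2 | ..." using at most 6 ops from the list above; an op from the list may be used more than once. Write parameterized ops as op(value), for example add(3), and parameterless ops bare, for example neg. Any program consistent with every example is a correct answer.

neg | add(-6) | add(8) | mul(7) | add(-1)

Check, running the answer program on each example:
  -35 -> 35 -> 29 -> 37 -> 259 -> 258
  -40 -> 40 -> 34 -> 42 -> 294 -> 293
  -29 -> 29 -> 23 -> 31 -> 217 -> 216
  9 -> -9 -> -15 -> -7 -> -49 -> -50
  11 -> -11 -> -17 -> -9 -> -63 -> -64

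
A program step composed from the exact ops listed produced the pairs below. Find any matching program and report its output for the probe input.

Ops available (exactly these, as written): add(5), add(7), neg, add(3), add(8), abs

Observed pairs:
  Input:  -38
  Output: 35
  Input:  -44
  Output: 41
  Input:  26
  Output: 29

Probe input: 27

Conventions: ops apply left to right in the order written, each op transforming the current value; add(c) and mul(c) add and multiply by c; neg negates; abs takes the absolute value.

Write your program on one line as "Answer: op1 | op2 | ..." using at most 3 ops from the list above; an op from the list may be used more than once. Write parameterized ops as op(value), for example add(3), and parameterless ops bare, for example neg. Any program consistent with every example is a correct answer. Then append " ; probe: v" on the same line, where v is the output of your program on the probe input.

add(3) | abs ; probe: 30

Check, running the answer program on each example:
  -38 -> -35 -> 35
  -44 -> -41 -> 41
  26 -> 29 -> 29
  probe: 27 -> 30 -> 30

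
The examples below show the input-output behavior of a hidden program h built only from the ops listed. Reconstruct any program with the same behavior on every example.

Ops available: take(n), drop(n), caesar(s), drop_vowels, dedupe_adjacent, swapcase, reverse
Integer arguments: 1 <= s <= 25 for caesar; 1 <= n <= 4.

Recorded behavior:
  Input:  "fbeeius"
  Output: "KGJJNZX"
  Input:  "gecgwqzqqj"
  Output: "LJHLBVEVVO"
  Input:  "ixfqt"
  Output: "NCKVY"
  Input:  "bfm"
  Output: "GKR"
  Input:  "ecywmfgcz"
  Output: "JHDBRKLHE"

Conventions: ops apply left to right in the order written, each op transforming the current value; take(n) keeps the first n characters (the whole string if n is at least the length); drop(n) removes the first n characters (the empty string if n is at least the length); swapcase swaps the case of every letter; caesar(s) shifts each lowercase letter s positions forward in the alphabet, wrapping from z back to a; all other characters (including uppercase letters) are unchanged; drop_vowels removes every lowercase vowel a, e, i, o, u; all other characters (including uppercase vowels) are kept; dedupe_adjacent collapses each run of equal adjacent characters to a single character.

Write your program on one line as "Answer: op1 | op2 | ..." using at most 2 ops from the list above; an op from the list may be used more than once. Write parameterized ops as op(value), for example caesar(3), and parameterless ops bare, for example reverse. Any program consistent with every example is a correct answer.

caesar(5) | swapcase

Check, running the answer program on each example:
  "fbeeius" -> "kgjjnzx" -> "KGJJNZX"
  "gecgwqzqqj" -> "ljhlbvevvo" -> "LJHLBVEVVO"
  "ixfqt" -> "nckvy" -> "NCKVY"
  "bfm" -> "gkr" -> "GKR"
  "ecywmfgcz" -> "jhdbrklhe" -> "JHDBRKLHE"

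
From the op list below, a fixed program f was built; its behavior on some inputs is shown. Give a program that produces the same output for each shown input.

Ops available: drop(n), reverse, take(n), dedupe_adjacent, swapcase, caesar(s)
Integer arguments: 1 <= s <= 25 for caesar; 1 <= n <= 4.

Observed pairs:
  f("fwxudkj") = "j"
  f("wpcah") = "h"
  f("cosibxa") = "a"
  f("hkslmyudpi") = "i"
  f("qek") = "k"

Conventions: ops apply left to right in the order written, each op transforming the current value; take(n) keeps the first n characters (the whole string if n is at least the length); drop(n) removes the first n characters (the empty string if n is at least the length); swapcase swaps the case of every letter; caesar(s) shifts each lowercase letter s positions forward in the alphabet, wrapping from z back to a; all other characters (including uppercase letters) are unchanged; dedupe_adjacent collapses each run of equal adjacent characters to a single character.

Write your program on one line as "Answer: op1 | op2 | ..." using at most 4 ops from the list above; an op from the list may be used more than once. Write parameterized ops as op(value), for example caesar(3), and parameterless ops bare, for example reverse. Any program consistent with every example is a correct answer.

reverse | take(2) | take(1)

Check, running the answer program on each example:
  "fwxudkj" -> "jkduxwf" -> "jk" -> "j"
  "wpcah" -> "hacpw" -> "ha" -> "h"
  "cosibxa" -> "axbisoc" -> "ax" -> "a"
  "hkslmyudpi" -> "ipduymlskh" -> "ip" -> "i"
  "qek" -> "keq" -> "ke" -> "k"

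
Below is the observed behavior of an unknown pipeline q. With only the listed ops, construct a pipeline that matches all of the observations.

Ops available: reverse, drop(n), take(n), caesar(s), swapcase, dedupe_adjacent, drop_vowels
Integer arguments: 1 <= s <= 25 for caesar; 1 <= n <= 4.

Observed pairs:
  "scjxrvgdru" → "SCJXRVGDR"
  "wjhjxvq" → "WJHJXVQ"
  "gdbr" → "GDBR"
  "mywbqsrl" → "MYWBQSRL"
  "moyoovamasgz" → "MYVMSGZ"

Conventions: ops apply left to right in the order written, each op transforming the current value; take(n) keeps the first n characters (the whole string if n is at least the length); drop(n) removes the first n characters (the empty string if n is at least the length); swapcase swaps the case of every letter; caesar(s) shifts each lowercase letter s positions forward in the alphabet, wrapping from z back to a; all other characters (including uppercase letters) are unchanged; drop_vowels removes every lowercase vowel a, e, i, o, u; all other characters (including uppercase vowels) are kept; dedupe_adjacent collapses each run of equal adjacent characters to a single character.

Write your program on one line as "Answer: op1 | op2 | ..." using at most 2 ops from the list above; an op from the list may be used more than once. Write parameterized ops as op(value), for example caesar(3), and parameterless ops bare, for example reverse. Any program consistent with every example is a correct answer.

drop_vowels | swapcase

Check, running the answer program on each example:
  "scjxrvgdru" -> "scjxrvgdr" -> "SCJXRVGDR"
  "wjhjxvq" -> "wjhjxvq" -> "WJHJXVQ"
  "gdbr" -> "gdbr" -> "GDBR"
  "mywbqsrl" -> "mywbqsrl" -> "MYWBQSRL"
  "moyoovamasgz" -> "myvmsgz" -> "MYVMSGZ"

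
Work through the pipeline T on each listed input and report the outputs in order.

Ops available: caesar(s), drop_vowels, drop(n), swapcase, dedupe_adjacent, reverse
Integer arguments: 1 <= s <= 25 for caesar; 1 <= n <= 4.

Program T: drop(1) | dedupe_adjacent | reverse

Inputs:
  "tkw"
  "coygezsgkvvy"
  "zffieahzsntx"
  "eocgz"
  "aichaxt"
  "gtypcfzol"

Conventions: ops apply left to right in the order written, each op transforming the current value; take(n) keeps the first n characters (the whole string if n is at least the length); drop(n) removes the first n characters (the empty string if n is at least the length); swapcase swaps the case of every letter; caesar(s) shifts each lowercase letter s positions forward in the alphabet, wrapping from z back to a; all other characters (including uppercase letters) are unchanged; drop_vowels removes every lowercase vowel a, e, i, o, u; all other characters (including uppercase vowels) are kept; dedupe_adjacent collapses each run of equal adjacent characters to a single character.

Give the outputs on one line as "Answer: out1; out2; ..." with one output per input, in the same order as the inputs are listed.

Execution, op by op:
  "tkw" -> "kw" -> "kw" -> "wk"
  "coygezsgkvvy" -> "oygezsgkvvy" -> "oygezsgkvy" -> "yvkgszegyo"
  "zffieahzsntx" -> "ffieahzsntx" -> "fieahzsntx" -> "xtnszhaeif"
  "eocgz" -> "ocgz" -> "ocgz" -> "zgco"
  "aichaxt" -> "ichaxt" -> "ichaxt" -> "txahci"
  "gtypcfzol" -> "typcfzol" -> "typcfzol" -> "lozfcpyt"

"wk"; "yvkgszegyo"; "xtnszhaeif"; "zgco"; "txahci"; "lozfcpyt"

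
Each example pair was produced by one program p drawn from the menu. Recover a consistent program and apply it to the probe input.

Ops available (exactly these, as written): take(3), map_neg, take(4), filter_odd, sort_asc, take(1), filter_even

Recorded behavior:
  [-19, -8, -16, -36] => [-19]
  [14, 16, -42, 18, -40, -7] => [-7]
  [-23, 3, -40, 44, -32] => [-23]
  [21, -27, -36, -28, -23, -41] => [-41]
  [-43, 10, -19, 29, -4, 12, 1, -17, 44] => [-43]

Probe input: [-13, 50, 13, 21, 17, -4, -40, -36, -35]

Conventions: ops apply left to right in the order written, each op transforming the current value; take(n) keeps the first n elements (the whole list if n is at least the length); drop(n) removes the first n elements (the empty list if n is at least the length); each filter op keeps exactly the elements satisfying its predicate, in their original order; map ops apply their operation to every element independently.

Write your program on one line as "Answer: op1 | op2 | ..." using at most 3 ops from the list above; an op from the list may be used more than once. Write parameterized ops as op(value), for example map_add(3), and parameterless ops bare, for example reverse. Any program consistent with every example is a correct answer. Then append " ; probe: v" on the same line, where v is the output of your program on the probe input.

filter_odd | sort_asc | take(1) ; probe: [-35]

Check, running the answer program on each example:
  [-19, -8, -16, -36] -> [-19] -> [-19] -> [-19]
  [14, 16, -42, 18, -40, -7] -> [-7] -> [-7] -> [-7]
  [-23, 3, -40, 44, -32] -> [-23, 3] -> [-23, 3] -> [-23]
  [21, -27, -36, -28, -23, -41] -> [21, -27, -23, -41] -> [-41, -27, -23, 21] -> [-41]
  [-43, 10, -19, 29, -4, 12, 1, -17, 44] -> [-43, -19, 29, 1, -17] -> [-43, -19, -17, 1, 29] -> [-43]
  probe: [-13, 50, 13, 21, 17, -4, -40, -36, -35] -> [-13, 13, 21, 17, -35] -> [-35, -13, 13, 17, 21] -> [-35]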